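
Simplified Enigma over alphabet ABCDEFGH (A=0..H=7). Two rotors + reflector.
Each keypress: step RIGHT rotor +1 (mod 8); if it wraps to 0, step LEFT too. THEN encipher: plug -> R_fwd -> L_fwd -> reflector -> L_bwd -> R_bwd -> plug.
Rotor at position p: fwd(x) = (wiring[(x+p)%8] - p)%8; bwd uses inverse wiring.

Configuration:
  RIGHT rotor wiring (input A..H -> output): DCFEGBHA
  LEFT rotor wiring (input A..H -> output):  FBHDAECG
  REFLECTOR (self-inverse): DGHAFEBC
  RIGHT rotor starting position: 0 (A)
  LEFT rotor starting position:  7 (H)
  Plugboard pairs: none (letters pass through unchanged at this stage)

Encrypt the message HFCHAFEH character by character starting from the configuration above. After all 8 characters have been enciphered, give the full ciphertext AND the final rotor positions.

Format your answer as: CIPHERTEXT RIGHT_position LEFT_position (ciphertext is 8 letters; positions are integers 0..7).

Answer: ECDADDAC 0 0

Derivation:
Char 1 ('H'): step: R->1, L=7; H->plug->H->R->C->L->C->refl->H->L'->A->R'->E->plug->E
Char 2 ('F'): step: R->2, L=7; F->plug->F->R->G->L->F->refl->E->L'->E->R'->C->plug->C
Char 3 ('C'): step: R->3, L=7; C->plug->C->R->G->L->F->refl->E->L'->E->R'->D->plug->D
Char 4 ('H'): step: R->4, L=7; H->plug->H->R->A->L->H->refl->C->L'->C->R'->A->plug->A
Char 5 ('A'): step: R->5, L=7; A->plug->A->R->E->L->E->refl->F->L'->G->R'->D->plug->D
Char 6 ('F'): step: R->6, L=7; F->plug->F->R->G->L->F->refl->E->L'->E->R'->D->plug->D
Char 7 ('E'): step: R->7, L=7; E->plug->E->R->F->L->B->refl->G->L'->B->R'->A->plug->A
Char 8 ('H'): step: R->0, L->0 (L advanced); H->plug->H->R->A->L->F->refl->E->L'->F->R'->C->plug->C
Final: ciphertext=ECDADDAC, RIGHT=0, LEFT=0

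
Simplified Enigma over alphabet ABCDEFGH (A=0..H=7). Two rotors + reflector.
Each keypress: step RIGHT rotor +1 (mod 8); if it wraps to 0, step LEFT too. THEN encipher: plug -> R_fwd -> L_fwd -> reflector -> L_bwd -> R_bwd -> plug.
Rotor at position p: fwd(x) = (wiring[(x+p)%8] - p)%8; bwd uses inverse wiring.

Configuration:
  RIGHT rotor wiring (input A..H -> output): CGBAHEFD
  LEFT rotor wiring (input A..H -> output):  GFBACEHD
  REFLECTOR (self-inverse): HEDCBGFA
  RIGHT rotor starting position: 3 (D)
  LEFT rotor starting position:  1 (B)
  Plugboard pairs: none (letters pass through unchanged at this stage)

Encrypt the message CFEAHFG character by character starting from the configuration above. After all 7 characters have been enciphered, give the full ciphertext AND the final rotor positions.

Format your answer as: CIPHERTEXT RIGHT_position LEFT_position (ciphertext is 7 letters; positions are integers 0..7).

Answer: FCDHEHD 2 2

Derivation:
Char 1 ('C'): step: R->4, L=1; C->plug->C->R->B->L->A->refl->H->L'->C->R'->F->plug->F
Char 2 ('F'): step: R->5, L=1; F->plug->F->R->E->L->D->refl->C->L'->G->R'->C->plug->C
Char 3 ('E'): step: R->6, L=1; E->plug->E->R->D->L->B->refl->E->L'->A->R'->D->plug->D
Char 4 ('A'): step: R->7, L=1; A->plug->A->R->E->L->D->refl->C->L'->G->R'->H->plug->H
Char 5 ('H'): step: R->0, L->2 (L advanced); H->plug->H->R->D->L->C->refl->D->L'->H->R'->E->plug->E
Char 6 ('F'): step: R->1, L=2; F->plug->F->R->E->L->F->refl->G->L'->B->R'->H->plug->H
Char 7 ('G'): step: R->2, L=2; G->plug->G->R->A->L->H->refl->A->L'->C->R'->D->plug->D
Final: ciphertext=FCDHEHD, RIGHT=2, LEFT=2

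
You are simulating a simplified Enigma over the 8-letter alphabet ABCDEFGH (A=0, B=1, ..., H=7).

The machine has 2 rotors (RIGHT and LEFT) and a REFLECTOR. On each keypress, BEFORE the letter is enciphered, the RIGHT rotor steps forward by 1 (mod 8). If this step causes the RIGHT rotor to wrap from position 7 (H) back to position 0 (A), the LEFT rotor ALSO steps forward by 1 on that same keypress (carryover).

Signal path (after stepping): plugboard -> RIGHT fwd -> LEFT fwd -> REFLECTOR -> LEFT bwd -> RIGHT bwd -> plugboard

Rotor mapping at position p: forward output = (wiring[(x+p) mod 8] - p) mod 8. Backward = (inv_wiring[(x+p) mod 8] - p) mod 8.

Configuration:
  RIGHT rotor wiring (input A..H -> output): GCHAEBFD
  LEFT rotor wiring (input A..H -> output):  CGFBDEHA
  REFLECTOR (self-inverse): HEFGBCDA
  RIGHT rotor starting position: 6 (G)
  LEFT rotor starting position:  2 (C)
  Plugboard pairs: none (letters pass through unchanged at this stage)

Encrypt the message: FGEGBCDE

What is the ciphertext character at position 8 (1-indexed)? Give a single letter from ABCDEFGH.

Char 1 ('F'): step: R->7, L=2; F->plug->F->R->F->L->G->refl->D->L'->A->R'->D->plug->D
Char 2 ('G'): step: R->0, L->3 (L advanced); G->plug->G->R->F->L->H->refl->A->L'->B->R'->F->plug->F
Char 3 ('E'): step: R->1, L=3; E->plug->E->R->A->L->G->refl->D->L'->G->R'->B->plug->B
Char 4 ('G'): step: R->2, L=3; G->plug->G->R->E->L->F->refl->C->L'->H->R'->D->plug->D
Char 5 ('B'): step: R->3, L=3; B->plug->B->R->B->L->A->refl->H->L'->F->R'->A->plug->A
Char 6 ('C'): step: R->4, L=3; C->plug->C->R->B->L->A->refl->H->L'->F->R'->B->plug->B
Char 7 ('D'): step: R->5, L=3; D->plug->D->R->B->L->A->refl->H->L'->F->R'->E->plug->E
Char 8 ('E'): step: R->6, L=3; E->plug->E->R->B->L->A->refl->H->L'->F->R'->B->plug->B

B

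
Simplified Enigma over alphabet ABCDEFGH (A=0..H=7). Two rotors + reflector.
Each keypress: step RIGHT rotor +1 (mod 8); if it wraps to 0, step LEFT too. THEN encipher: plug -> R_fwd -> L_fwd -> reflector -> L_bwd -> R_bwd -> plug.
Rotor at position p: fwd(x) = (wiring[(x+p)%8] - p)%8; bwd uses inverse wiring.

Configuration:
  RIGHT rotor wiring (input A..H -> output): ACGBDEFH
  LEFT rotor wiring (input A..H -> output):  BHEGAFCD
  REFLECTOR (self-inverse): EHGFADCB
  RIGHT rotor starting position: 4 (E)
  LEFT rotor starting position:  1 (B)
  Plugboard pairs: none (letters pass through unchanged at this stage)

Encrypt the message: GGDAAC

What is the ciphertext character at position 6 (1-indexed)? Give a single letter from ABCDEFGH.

Char 1 ('G'): step: R->5, L=1; G->plug->G->R->E->L->E->refl->A->L'->H->R'->A->plug->A
Char 2 ('G'): step: R->6, L=1; G->plug->G->R->F->L->B->refl->H->L'->D->R'->F->plug->F
Char 3 ('D'): step: R->7, L=1; D->plug->D->R->H->L->A->refl->E->L'->E->R'->F->plug->F
Char 4 ('A'): step: R->0, L->2 (L advanced); A->plug->A->R->A->L->C->refl->G->L'->C->R'->B->plug->B
Char 5 ('A'): step: R->1, L=2; A->plug->A->R->B->L->E->refl->A->L'->E->R'->F->plug->F
Char 6 ('C'): step: R->2, L=2; C->plug->C->R->B->L->E->refl->A->L'->E->R'->A->plug->A

A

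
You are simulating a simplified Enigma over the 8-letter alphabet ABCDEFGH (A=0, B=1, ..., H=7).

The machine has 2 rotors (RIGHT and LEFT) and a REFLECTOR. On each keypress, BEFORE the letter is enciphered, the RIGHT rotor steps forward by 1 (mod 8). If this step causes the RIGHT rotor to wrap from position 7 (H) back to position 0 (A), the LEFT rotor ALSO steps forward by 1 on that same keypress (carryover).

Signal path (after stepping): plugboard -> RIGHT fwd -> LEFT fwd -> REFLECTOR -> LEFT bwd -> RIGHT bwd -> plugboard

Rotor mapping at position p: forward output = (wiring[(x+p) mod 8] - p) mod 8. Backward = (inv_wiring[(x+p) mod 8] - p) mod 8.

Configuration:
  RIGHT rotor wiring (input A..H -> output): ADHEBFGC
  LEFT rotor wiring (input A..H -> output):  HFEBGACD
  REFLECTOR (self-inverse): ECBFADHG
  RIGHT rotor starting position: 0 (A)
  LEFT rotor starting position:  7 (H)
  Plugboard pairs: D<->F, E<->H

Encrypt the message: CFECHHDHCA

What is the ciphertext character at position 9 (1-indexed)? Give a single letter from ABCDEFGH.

Char 1 ('C'): step: R->1, L=7; C->plug->C->R->D->L->F->refl->D->L'->H->R'->H->plug->E
Char 2 ('F'): step: R->2, L=7; F->plug->D->R->D->L->F->refl->D->L'->H->R'->C->plug->C
Char 3 ('E'): step: R->3, L=7; E->plug->H->R->E->L->C->refl->B->L'->G->R'->B->plug->B
Char 4 ('C'): step: R->4, L=7; C->plug->C->R->C->L->G->refl->H->L'->F->R'->A->plug->A
Char 5 ('H'): step: R->5, L=7; H->plug->E->R->G->L->B->refl->C->L'->E->R'->H->plug->E
Char 6 ('H'): step: R->6, L=7; H->plug->E->R->B->L->A->refl->E->L'->A->R'->A->plug->A
Char 7 ('D'): step: R->7, L=7; D->plug->F->R->C->L->G->refl->H->L'->F->R'->E->plug->H
Char 8 ('H'): step: R->0, L->0 (L advanced); H->plug->E->R->B->L->F->refl->D->L'->H->R'->C->plug->C
Char 9 ('C'): step: R->1, L=0; C->plug->C->R->D->L->B->refl->C->L'->G->R'->B->plug->B

B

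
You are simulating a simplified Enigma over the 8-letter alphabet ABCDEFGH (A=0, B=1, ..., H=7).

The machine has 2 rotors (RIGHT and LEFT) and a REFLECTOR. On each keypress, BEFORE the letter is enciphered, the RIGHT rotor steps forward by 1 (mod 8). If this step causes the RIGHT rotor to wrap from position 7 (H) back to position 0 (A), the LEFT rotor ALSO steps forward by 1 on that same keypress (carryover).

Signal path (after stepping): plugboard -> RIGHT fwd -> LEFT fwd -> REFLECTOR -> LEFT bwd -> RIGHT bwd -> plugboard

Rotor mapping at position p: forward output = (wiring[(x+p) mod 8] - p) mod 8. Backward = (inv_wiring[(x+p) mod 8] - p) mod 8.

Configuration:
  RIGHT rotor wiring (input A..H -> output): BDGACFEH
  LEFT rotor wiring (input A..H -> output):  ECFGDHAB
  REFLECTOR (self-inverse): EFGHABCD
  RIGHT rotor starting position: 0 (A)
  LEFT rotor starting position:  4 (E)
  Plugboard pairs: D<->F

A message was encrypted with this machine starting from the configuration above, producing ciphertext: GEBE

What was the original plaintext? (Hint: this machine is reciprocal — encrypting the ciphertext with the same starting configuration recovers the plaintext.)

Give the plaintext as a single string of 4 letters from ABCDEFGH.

Char 1 ('G'): step: R->1, L=4; G->plug->G->R->G->L->B->refl->F->L'->D->R'->F->plug->D
Char 2 ('E'): step: R->2, L=4; E->plug->E->R->C->L->E->refl->A->L'->E->R'->A->plug->A
Char 3 ('B'): step: R->3, L=4; B->plug->B->R->H->L->C->refl->G->L'->F->R'->A->plug->A
Char 4 ('E'): step: R->4, L=4; E->plug->E->R->F->L->G->refl->C->L'->H->R'->F->plug->D

Answer: DAAD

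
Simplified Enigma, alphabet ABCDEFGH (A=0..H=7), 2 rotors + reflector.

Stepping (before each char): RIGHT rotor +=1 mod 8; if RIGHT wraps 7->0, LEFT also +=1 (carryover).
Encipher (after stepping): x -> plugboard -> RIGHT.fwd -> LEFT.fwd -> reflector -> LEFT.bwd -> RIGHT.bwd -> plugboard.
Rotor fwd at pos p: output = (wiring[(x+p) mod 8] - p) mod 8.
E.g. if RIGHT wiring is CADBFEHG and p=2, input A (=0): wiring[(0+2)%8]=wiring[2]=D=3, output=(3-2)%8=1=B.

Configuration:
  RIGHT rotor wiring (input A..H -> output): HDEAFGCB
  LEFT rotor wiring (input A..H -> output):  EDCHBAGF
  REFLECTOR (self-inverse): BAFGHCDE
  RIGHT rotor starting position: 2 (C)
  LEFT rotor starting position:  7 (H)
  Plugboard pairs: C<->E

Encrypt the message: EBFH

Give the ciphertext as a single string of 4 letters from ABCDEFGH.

Char 1 ('E'): step: R->3, L=7; E->plug->C->R->D->L->D->refl->G->L'->A->R'->G->plug->G
Char 2 ('B'): step: R->4, L=7; B->plug->B->R->C->L->E->refl->H->L'->H->R'->F->plug->F
Char 3 ('F'): step: R->5, L=7; F->plug->F->R->H->L->H->refl->E->L'->C->R'->D->plug->D
Char 4 ('H'): step: R->6, L=7; H->plug->H->R->A->L->G->refl->D->L'->D->R'->B->plug->B

Answer: GFDB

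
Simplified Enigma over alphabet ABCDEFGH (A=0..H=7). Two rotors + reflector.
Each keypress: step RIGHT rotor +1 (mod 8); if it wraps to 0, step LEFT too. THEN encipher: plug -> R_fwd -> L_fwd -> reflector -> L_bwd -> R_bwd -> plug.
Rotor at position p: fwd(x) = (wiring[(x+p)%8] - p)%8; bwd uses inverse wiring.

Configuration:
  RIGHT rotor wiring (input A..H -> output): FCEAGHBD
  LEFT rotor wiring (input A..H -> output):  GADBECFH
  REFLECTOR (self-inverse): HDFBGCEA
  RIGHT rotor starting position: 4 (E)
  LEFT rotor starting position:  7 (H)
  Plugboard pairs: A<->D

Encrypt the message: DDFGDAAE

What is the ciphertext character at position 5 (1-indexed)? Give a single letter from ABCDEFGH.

Char 1 ('D'): step: R->5, L=7; D->plug->A->R->C->L->B->refl->D->L'->G->R'->C->plug->C
Char 2 ('D'): step: R->6, L=7; D->plug->A->R->D->L->E->refl->G->L'->H->R'->C->plug->C
Char 3 ('F'): step: R->7, L=7; F->plug->F->R->H->L->G->refl->E->L'->D->R'->C->plug->C
Char 4 ('G'): step: R->0, L->0 (L advanced); G->plug->G->R->B->L->A->refl->H->L'->H->R'->F->plug->F
Char 5 ('D'): step: R->1, L=0; D->plug->A->R->B->L->A->refl->H->L'->H->R'->C->plug->C

C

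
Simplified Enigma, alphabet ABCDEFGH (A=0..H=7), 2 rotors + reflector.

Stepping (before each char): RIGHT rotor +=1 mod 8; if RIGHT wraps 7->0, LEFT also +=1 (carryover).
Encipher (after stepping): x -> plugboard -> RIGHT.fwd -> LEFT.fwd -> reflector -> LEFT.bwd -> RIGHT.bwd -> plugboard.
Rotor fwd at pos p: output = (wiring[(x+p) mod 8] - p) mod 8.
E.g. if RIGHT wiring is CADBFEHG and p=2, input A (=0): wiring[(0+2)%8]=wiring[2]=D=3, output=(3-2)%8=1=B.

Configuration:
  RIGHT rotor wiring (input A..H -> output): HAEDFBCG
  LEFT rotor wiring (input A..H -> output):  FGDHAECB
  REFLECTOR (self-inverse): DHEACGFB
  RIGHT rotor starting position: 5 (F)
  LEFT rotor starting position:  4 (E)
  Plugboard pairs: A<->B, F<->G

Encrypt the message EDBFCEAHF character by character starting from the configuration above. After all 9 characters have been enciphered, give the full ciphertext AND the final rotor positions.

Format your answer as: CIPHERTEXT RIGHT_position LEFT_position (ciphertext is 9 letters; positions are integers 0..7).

Answer: BADGDDBBH 6 5

Derivation:
Char 1 ('E'): step: R->6, L=4; E->plug->E->R->G->L->H->refl->B->L'->E->R'->A->plug->B
Char 2 ('D'): step: R->7, L=4; D->plug->D->R->F->L->C->refl->E->L'->A->R'->B->plug->A
Char 3 ('B'): step: R->0, L->5 (L advanced); B->plug->A->R->H->L->D->refl->A->L'->D->R'->D->plug->D
Char 4 ('F'): step: R->1, L=5; F->plug->G->R->F->L->G->refl->F->L'->B->R'->F->plug->G
Char 5 ('C'): step: R->2, L=5; C->plug->C->R->D->L->A->refl->D->L'->H->R'->D->plug->D
Char 6 ('E'): step: R->3, L=5; E->plug->E->R->D->L->A->refl->D->L'->H->R'->D->plug->D
Char 7 ('A'): step: R->4, L=5; A->plug->B->R->F->L->G->refl->F->L'->B->R'->A->plug->B
Char 8 ('H'): step: R->5, L=5; H->plug->H->R->A->L->H->refl->B->L'->E->R'->A->plug->B
Char 9 ('F'): step: R->6, L=5; F->plug->G->R->H->L->D->refl->A->L'->D->R'->H->plug->H
Final: ciphertext=BADGDDBBH, RIGHT=6, LEFT=5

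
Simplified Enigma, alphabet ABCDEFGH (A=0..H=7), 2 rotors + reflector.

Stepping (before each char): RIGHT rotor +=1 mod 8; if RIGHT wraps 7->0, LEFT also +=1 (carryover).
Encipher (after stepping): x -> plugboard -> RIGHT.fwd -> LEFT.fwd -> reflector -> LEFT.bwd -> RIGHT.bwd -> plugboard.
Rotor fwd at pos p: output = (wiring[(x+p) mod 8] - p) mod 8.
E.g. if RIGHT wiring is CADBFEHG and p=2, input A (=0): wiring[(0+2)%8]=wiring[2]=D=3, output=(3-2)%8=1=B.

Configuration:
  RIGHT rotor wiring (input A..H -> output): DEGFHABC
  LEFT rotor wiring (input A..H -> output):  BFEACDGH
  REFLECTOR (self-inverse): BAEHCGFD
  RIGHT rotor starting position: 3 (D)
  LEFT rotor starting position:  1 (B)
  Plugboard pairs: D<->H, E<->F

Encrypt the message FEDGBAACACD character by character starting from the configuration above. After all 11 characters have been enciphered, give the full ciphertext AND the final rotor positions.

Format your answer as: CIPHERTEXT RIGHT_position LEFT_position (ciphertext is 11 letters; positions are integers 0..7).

Answer: ADGDEDEGGEA 6 2

Derivation:
Char 1 ('F'): step: R->4, L=1; F->plug->E->R->H->L->A->refl->B->L'->D->R'->A->plug->A
Char 2 ('E'): step: R->5, L=1; E->plug->F->R->B->L->D->refl->H->L'->C->R'->H->plug->D
Char 3 ('D'): step: R->6, L=1; D->plug->H->R->C->L->H->refl->D->L'->B->R'->G->plug->G
Char 4 ('G'): step: R->7, L=1; G->plug->G->R->B->L->D->refl->H->L'->C->R'->H->plug->D
Char 5 ('B'): step: R->0, L->2 (L advanced); B->plug->B->R->E->L->E->refl->C->L'->A->R'->F->plug->E
Char 6 ('A'): step: R->1, L=2; A->plug->A->R->D->L->B->refl->A->L'->C->R'->H->plug->D
Char 7 ('A'): step: R->2, L=2; A->plug->A->R->E->L->E->refl->C->L'->A->R'->F->plug->E
Char 8 ('C'): step: R->3, L=2; C->plug->C->R->F->L->F->refl->G->L'->B->R'->G->plug->G
Char 9 ('A'): step: R->4, L=2; A->plug->A->R->D->L->B->refl->A->L'->C->R'->G->plug->G
Char 10 ('C'): step: R->5, L=2; C->plug->C->R->F->L->F->refl->G->L'->B->R'->F->plug->E
Char 11 ('D'): step: R->6, L=2; D->plug->H->R->C->L->A->refl->B->L'->D->R'->A->plug->A
Final: ciphertext=ADGDEDEGGEA, RIGHT=6, LEFT=2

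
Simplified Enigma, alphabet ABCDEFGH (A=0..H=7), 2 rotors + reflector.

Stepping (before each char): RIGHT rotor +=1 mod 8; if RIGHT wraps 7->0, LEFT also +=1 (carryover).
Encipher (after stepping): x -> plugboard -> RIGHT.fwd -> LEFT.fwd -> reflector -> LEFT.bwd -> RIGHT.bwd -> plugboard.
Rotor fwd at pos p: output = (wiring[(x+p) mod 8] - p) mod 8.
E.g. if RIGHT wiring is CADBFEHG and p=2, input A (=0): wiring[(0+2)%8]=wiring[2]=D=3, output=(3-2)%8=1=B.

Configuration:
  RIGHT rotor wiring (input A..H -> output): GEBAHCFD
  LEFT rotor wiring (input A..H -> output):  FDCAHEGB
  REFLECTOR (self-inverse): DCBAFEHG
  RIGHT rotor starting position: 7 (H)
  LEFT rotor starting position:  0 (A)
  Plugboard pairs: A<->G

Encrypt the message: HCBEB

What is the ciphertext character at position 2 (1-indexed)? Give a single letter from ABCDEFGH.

Char 1 ('H'): step: R->0, L->1 (L advanced); H->plug->H->R->D->L->G->refl->H->L'->C->R'->F->plug->F
Char 2 ('C'): step: R->1, L=1; C->plug->C->R->H->L->E->refl->F->L'->F->R'->H->plug->H

H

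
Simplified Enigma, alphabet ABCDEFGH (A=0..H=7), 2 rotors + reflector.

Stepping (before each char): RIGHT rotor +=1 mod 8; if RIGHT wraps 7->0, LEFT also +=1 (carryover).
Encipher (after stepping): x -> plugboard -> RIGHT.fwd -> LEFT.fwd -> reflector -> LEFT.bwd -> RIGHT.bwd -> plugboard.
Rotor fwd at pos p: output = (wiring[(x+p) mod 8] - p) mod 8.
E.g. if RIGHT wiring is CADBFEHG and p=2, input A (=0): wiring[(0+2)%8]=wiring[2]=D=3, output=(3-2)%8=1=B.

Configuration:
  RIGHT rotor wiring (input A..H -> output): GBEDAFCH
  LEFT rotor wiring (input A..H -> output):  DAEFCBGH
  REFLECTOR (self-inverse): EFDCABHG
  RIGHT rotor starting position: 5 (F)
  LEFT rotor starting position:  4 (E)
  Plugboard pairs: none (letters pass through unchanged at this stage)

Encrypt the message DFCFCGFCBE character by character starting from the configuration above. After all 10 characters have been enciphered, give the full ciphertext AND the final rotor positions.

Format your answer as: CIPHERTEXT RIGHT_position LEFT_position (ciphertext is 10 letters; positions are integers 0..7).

Answer: GBGDEADEHC 7 5

Derivation:
Char 1 ('D'): step: R->6, L=4; D->plug->D->R->D->L->D->refl->C->L'->C->R'->G->plug->G
Char 2 ('F'): step: R->7, L=4; F->plug->F->R->B->L->F->refl->B->L'->H->R'->B->plug->B
Char 3 ('C'): step: R->0, L->5 (L advanced); C->plug->C->R->E->L->D->refl->C->L'->C->R'->G->plug->G
Char 4 ('F'): step: R->1, L=5; F->plug->F->R->B->L->B->refl->F->L'->H->R'->D->plug->D
Char 5 ('C'): step: R->2, L=5; C->plug->C->R->G->L->A->refl->E->L'->A->R'->E->plug->E
Char 6 ('G'): step: R->3, L=5; G->plug->G->R->G->L->A->refl->E->L'->A->R'->A->plug->A
Char 7 ('F'): step: R->4, L=5; F->plug->F->R->F->L->H->refl->G->L'->D->R'->D->plug->D
Char 8 ('C'): step: R->5, L=5; C->plug->C->R->C->L->C->refl->D->L'->E->R'->E->plug->E
Char 9 ('B'): step: R->6, L=5; B->plug->B->R->B->L->B->refl->F->L'->H->R'->H->plug->H
Char 10 ('E'): step: R->7, L=5; E->plug->E->R->E->L->D->refl->C->L'->C->R'->C->plug->C
Final: ciphertext=GBGDEADEHC, RIGHT=7, LEFT=5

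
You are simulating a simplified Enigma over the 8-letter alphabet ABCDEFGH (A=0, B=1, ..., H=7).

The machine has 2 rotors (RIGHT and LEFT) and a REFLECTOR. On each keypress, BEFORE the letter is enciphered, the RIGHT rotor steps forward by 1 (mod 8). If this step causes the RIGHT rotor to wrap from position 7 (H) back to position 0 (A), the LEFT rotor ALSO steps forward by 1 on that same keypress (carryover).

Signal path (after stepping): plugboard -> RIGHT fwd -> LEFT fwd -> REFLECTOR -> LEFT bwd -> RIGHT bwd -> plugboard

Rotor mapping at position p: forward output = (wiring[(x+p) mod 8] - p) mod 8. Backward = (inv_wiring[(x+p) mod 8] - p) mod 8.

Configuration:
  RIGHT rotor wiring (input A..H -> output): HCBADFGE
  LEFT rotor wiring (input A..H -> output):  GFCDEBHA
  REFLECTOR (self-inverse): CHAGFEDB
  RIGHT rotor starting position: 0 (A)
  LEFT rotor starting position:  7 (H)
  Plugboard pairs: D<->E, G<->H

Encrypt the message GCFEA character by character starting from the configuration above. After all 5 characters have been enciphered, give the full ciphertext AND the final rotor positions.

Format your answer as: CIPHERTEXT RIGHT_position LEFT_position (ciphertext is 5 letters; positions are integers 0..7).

Char 1 ('G'): step: R->1, L=7; G->plug->H->R->G->L->C->refl->A->L'->H->R'->C->plug->C
Char 2 ('C'): step: R->2, L=7; C->plug->C->R->B->L->H->refl->B->L'->A->R'->H->plug->G
Char 3 ('F'): step: R->3, L=7; F->plug->F->R->E->L->E->refl->F->L'->F->R'->A->plug->A
Char 4 ('E'): step: R->4, L=7; E->plug->D->R->A->L->B->refl->H->L'->B->R'->B->plug->B
Char 5 ('A'): step: R->5, L=7; A->plug->A->R->A->L->B->refl->H->L'->B->R'->B->plug->B
Final: ciphertext=CGABB, RIGHT=5, LEFT=7

Answer: CGABB 5 7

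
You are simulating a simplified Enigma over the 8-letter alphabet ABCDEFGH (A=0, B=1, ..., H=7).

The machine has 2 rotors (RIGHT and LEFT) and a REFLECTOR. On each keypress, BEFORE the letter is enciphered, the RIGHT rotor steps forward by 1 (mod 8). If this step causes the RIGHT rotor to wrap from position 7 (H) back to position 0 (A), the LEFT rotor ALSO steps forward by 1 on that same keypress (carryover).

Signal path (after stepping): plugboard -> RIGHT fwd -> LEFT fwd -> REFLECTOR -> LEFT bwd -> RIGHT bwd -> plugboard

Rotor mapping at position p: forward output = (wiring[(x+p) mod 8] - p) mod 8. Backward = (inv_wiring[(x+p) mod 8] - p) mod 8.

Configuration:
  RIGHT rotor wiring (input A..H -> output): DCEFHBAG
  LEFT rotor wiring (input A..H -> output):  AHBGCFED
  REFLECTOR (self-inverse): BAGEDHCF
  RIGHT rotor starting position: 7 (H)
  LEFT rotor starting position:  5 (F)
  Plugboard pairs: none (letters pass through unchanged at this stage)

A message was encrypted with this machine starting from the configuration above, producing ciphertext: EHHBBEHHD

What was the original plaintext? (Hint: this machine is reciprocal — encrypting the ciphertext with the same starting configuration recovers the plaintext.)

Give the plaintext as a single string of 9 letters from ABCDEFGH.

Char 1 ('E'): step: R->0, L->6 (L advanced); E->plug->E->R->H->L->H->refl->F->L'->B->R'->F->plug->F
Char 2 ('H'): step: R->1, L=6; H->plug->H->R->C->L->C->refl->G->L'->A->R'->E->plug->E
Char 3 ('H'): step: R->2, L=6; H->plug->H->R->A->L->G->refl->C->L'->C->R'->A->plug->A
Char 4 ('B'): step: R->3, L=6; B->plug->B->R->E->L->D->refl->E->L'->G->R'->C->plug->C
Char 5 ('B'): step: R->4, L=6; B->plug->B->R->F->L->A->refl->B->L'->D->R'->A->plug->A
Char 6 ('E'): step: R->5, L=6; E->plug->E->R->F->L->A->refl->B->L'->D->R'->B->plug->B
Char 7 ('H'): step: R->6, L=6; H->plug->H->R->D->L->B->refl->A->L'->F->R'->C->plug->C
Char 8 ('H'): step: R->7, L=6; H->plug->H->R->B->L->F->refl->H->L'->H->R'->A->plug->A
Char 9 ('D'): step: R->0, L->7 (L advanced); D->plug->D->R->F->L->D->refl->E->L'->A->R'->G->plug->G

Answer: FEACABCAG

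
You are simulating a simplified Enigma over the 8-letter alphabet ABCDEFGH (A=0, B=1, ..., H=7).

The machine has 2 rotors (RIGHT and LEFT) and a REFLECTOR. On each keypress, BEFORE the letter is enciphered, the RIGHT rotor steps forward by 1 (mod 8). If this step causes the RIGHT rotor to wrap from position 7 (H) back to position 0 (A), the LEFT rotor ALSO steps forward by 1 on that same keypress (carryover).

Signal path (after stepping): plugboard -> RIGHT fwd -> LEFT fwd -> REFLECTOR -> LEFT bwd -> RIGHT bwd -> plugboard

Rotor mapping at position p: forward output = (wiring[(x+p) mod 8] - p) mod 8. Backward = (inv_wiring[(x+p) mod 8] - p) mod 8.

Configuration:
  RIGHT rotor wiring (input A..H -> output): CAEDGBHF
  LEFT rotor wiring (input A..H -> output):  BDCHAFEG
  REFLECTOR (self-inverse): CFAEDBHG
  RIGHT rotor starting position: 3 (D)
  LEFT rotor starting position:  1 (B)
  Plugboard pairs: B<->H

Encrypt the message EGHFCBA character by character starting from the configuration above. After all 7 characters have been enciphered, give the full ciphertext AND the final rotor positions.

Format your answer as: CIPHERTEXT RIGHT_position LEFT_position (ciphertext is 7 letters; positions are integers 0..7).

Char 1 ('E'): step: R->4, L=1; E->plug->E->R->G->L->F->refl->B->L'->B->R'->D->plug->D
Char 2 ('G'): step: R->5, L=1; G->plug->G->R->G->L->F->refl->B->L'->B->R'->H->plug->B
Char 3 ('H'): step: R->6, L=1; H->plug->B->R->H->L->A->refl->C->L'->A->R'->G->plug->G
Char 4 ('F'): step: R->7, L=1; F->plug->F->R->H->L->A->refl->C->L'->A->R'->H->plug->B
Char 5 ('C'): step: R->0, L->2 (L advanced); C->plug->C->R->E->L->C->refl->A->L'->A->R'->B->plug->H
Char 6 ('B'): step: R->1, L=2; B->plug->H->R->B->L->F->refl->B->L'->H->R'->A->plug->A
Char 7 ('A'): step: R->2, L=2; A->plug->A->R->C->L->G->refl->H->L'->G->R'->H->plug->B
Final: ciphertext=DBGBHAB, RIGHT=2, LEFT=2

Answer: DBGBHAB 2 2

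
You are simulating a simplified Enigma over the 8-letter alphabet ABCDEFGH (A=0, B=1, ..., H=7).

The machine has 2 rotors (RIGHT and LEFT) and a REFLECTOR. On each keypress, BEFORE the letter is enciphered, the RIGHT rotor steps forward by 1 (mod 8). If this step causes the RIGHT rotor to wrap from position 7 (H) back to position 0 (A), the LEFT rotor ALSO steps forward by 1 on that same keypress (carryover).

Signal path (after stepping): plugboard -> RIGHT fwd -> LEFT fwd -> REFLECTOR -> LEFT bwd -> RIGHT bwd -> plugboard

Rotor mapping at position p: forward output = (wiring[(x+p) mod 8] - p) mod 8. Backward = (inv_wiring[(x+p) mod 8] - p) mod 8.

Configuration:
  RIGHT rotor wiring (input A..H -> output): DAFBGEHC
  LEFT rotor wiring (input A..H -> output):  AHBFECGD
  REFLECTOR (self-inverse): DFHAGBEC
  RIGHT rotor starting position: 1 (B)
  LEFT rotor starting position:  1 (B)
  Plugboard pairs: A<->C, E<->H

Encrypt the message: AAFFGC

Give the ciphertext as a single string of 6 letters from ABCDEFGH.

Char 1 ('A'): step: R->2, L=1; A->plug->C->R->E->L->B->refl->F->L'->F->R'->E->plug->H
Char 2 ('A'): step: R->3, L=1; A->plug->C->R->B->L->A->refl->D->L'->D->R'->B->plug->B
Char 3 ('F'): step: R->4, L=1; F->plug->F->R->E->L->B->refl->F->L'->F->R'->H->plug->E
Char 4 ('F'): step: R->5, L=1; F->plug->F->R->A->L->G->refl->E->L'->C->R'->B->plug->B
Char 5 ('G'): step: R->6, L=1; G->plug->G->R->A->L->G->refl->E->L'->C->R'->D->plug->D
Char 6 ('C'): step: R->7, L=1; C->plug->A->R->D->L->D->refl->A->L'->B->R'->C->plug->A

Answer: HBEBDA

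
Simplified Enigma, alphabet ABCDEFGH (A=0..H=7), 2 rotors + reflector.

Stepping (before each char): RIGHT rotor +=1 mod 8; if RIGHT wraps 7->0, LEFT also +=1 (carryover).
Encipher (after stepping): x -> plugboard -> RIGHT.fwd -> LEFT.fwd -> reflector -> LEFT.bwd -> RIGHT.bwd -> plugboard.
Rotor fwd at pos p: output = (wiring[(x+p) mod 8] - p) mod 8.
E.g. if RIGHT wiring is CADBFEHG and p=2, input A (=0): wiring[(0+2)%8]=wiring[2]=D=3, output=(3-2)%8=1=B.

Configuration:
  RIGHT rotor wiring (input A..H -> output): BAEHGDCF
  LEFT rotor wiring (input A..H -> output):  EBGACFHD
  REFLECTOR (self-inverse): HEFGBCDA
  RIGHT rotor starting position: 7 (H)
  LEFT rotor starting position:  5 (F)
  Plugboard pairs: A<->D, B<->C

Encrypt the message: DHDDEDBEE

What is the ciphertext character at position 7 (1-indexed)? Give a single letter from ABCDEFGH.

Char 1 ('D'): step: R->0, L->6 (L advanced); D->plug->A->R->B->L->F->refl->C->L'->F->R'->H->plug->H
Char 2 ('H'): step: R->1, L=6; H->plug->H->R->A->L->B->refl->E->L'->G->R'->C->plug->B
Char 3 ('D'): step: R->2, L=6; D->plug->A->R->C->L->G->refl->D->L'->D->R'->F->plug->F
Char 4 ('D'): step: R->3, L=6; D->plug->A->R->E->L->A->refl->H->L'->H->R'->D->plug->A
Char 5 ('E'): step: R->4, L=6; E->plug->E->R->F->L->C->refl->F->L'->B->R'->D->plug->A
Char 6 ('D'): step: R->5, L=6; D->plug->A->R->G->L->E->refl->B->L'->A->R'->C->plug->B
Char 7 ('B'): step: R->6, L=6; B->plug->C->R->D->L->D->refl->G->L'->C->R'->D->plug->A

A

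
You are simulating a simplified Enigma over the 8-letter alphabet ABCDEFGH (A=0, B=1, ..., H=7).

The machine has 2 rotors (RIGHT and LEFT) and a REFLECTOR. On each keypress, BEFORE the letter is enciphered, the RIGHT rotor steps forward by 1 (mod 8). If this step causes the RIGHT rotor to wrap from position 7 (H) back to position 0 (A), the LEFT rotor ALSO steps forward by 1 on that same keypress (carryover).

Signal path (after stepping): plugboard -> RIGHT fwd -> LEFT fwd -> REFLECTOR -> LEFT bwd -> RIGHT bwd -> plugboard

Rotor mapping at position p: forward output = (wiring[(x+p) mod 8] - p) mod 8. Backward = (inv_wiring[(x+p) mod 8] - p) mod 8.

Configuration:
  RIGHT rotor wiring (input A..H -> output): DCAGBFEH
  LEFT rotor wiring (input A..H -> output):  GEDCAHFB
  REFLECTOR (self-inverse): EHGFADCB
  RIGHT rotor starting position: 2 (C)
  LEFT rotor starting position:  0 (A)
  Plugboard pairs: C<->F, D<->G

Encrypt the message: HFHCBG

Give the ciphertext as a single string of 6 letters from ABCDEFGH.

Answer: DGDDGC

Derivation:
Char 1 ('H'): step: R->3, L=0; H->plug->H->R->F->L->H->refl->B->L'->H->R'->G->plug->D
Char 2 ('F'): step: R->4, L=0; F->plug->C->R->A->L->G->refl->C->L'->D->R'->D->plug->G
Char 3 ('H'): step: R->5, L=0; H->plug->H->R->E->L->A->refl->E->L'->B->R'->G->plug->D
Char 4 ('C'): step: R->6, L=0; C->plug->F->R->A->L->G->refl->C->L'->D->R'->G->plug->D
Char 5 ('B'): step: R->7, L=0; B->plug->B->R->E->L->A->refl->E->L'->B->R'->D->plug->G
Char 6 ('G'): step: R->0, L->1 (L advanced); G->plug->D->R->G->L->A->refl->E->L'->F->R'->F->plug->C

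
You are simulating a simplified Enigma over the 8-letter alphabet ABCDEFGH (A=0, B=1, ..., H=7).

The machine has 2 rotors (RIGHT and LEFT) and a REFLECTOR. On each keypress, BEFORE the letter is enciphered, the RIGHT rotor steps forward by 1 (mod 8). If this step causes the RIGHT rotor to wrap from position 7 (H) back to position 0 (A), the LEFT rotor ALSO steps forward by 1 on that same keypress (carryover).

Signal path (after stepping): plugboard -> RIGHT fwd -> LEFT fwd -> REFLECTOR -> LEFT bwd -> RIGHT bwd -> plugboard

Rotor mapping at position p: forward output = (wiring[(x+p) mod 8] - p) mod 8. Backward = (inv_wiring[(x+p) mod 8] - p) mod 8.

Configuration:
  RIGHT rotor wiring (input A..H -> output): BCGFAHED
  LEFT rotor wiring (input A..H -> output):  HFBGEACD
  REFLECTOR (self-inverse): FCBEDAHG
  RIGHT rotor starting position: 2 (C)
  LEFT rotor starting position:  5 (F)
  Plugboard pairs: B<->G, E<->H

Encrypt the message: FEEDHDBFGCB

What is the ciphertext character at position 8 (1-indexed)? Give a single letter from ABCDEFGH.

Char 1 ('F'): step: R->3, L=5; F->plug->F->R->G->L->B->refl->C->L'->D->R'->H->plug->E
Char 2 ('E'): step: R->4, L=5; E->plug->H->R->B->L->F->refl->A->L'->E->R'->A->plug->A
Char 3 ('E'): step: R->5, L=5; E->plug->H->R->D->L->C->refl->B->L'->G->R'->C->plug->C
Char 4 ('D'): step: R->6, L=5; D->plug->D->R->E->L->A->refl->F->L'->B->R'->H->plug->E
Char 5 ('H'): step: R->7, L=5; H->plug->E->R->G->L->B->refl->C->L'->D->R'->C->plug->C
Char 6 ('D'): step: R->0, L->6 (L advanced); D->plug->D->R->F->L->A->refl->F->L'->B->R'->A->plug->A
Char 7 ('B'): step: R->1, L=6; B->plug->G->R->C->L->B->refl->C->L'->H->R'->D->plug->D
Char 8 ('F'): step: R->2, L=6; F->plug->F->R->B->L->F->refl->A->L'->F->R'->D->plug->D

D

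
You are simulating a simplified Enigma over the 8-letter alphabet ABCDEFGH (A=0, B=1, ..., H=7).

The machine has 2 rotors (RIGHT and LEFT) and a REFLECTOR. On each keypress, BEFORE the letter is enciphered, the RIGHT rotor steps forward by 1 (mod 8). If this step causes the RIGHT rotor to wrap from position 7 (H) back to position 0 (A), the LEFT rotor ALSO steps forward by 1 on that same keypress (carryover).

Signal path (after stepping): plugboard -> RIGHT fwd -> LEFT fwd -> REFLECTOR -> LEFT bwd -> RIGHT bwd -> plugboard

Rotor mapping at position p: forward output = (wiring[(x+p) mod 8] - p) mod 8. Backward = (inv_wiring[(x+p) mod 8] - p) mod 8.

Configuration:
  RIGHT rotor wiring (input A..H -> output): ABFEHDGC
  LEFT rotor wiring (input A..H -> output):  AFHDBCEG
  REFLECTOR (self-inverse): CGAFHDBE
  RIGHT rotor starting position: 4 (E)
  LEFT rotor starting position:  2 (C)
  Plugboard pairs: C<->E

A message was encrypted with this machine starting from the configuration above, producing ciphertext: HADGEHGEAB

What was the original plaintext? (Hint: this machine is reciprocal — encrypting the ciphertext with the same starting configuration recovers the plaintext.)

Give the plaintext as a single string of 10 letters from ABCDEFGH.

Char 1 ('H'): step: R->5, L=2; H->plug->H->R->C->L->H->refl->E->L'->F->R'->C->plug->E
Char 2 ('A'): step: R->6, L=2; A->plug->A->R->A->L->F->refl->D->L'->H->R'->E->plug->C
Char 3 ('D'): step: R->7, L=2; D->plug->D->R->G->L->G->refl->B->L'->B->R'->B->plug->B
Char 4 ('G'): step: R->0, L->3 (L advanced); G->plug->G->R->G->L->C->refl->A->L'->A->R'->A->plug->A
Char 5 ('E'): step: R->1, L=3; E->plug->C->R->D->L->B->refl->G->L'->B->R'->G->plug->G
Char 6 ('H'): step: R->2, L=3; H->plug->H->R->H->L->E->refl->H->L'->C->R'->B->plug->B
Char 7 ('G'): step: R->3, L=3; G->plug->G->R->G->L->C->refl->A->L'->A->R'->C->plug->E
Char 8 ('E'): step: R->4, L=3; E->plug->C->R->C->L->H->refl->E->L'->H->R'->B->plug->B
Char 9 ('A'): step: R->5, L=3; A->plug->A->R->G->L->C->refl->A->L'->A->R'->F->plug->F
Char 10 ('B'): step: R->6, L=3; B->plug->B->R->E->L->D->refl->F->L'->F->R'->H->plug->H

Answer: ECBAGBEBFH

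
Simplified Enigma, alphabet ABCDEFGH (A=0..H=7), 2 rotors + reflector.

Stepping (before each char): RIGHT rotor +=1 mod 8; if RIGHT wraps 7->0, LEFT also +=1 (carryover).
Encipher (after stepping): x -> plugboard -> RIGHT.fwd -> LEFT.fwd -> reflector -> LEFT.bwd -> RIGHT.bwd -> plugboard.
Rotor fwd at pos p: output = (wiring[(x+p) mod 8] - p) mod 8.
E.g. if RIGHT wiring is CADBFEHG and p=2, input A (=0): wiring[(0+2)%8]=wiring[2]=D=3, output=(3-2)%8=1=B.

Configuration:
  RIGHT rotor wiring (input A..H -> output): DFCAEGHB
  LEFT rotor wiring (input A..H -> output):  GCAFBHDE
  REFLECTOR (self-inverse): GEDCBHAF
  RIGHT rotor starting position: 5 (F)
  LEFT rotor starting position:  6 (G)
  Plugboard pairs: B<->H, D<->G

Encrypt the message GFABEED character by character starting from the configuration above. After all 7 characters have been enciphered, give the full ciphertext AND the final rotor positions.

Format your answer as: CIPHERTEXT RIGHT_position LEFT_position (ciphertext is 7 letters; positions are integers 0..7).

Char 1 ('G'): step: R->6, L=6; G->plug->D->R->H->L->B->refl->E->L'->D->R'->B->plug->H
Char 2 ('F'): step: R->7, L=6; F->plug->F->R->F->L->H->refl->F->L'->A->R'->H->plug->B
Char 3 ('A'): step: R->0, L->7 (L advanced); A->plug->A->R->D->L->B->refl->E->L'->H->R'->G->plug->D
Char 4 ('B'): step: R->1, L=7; B->plug->H->R->C->L->D->refl->C->L'->F->R'->E->plug->E
Char 5 ('E'): step: R->2, L=7; E->plug->E->R->F->L->C->refl->D->L'->C->R'->C->plug->C
Char 6 ('E'): step: R->3, L=7; E->plug->E->R->G->L->A->refl->G->L'->E->R'->D->plug->G
Char 7 ('D'): step: R->4, L=7; D->plug->G->R->G->L->A->refl->G->L'->E->R'->H->plug->B
Final: ciphertext=HBDECGB, RIGHT=4, LEFT=7

Answer: HBDECGB 4 7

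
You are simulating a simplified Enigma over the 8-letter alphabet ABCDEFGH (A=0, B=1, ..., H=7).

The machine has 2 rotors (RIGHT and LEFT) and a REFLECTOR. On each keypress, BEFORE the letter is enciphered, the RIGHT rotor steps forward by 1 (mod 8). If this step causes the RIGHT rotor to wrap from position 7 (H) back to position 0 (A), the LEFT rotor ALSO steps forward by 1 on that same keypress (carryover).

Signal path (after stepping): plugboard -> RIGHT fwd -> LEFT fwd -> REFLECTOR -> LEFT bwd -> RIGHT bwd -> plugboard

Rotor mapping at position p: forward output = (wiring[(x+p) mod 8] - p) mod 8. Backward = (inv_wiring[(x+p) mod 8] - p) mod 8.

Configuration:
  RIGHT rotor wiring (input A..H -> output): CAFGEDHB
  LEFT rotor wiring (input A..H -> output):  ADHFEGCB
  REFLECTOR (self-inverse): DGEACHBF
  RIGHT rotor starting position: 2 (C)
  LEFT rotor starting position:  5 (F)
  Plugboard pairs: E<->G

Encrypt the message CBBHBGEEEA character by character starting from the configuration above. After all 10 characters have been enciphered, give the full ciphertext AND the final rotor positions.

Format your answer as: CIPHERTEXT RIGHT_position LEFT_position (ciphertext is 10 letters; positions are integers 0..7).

Char 1 ('C'): step: R->3, L=5; C->plug->C->R->A->L->B->refl->G->L'->E->R'->D->plug->D
Char 2 ('B'): step: R->4, L=5; B->plug->B->R->H->L->H->refl->F->L'->B->R'->G->plug->E
Char 3 ('B'): step: R->5, L=5; B->plug->B->R->C->L->E->refl->C->L'->F->R'->D->plug->D
Char 4 ('H'): step: R->6, L=5; H->plug->H->R->F->L->C->refl->E->L'->C->R'->D->plug->D
Char 5 ('B'): step: R->7, L=5; B->plug->B->R->D->L->D->refl->A->L'->G->R'->D->plug->D
Char 6 ('G'): step: R->0, L->6 (L advanced); G->plug->E->R->E->L->B->refl->G->L'->G->R'->D->plug->D
Char 7 ('E'): step: R->1, L=6; E->plug->G->R->A->L->E->refl->C->L'->C->R'->E->plug->G
Char 8 ('E'): step: R->2, L=6; E->plug->G->R->A->L->E->refl->C->L'->C->R'->C->plug->C
Char 9 ('E'): step: R->3, L=6; E->plug->G->R->F->L->H->refl->F->L'->D->R'->A->plug->A
Char 10 ('A'): step: R->4, L=6; A->plug->A->R->A->L->E->refl->C->L'->C->R'->H->plug->H
Final: ciphertext=DEDDDDGCAH, RIGHT=4, LEFT=6

Answer: DEDDDDGCAH 4 6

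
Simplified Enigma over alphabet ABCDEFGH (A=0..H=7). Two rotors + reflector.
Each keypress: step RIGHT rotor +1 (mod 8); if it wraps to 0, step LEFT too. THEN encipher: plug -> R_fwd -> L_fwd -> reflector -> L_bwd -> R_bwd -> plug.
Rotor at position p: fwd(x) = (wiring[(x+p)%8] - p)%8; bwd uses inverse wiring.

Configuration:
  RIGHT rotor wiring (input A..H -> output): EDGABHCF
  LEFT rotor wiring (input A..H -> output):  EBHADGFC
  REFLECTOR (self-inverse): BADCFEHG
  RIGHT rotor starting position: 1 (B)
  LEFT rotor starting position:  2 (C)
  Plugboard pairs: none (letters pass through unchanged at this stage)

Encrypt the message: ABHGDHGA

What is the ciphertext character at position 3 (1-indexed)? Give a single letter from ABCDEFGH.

Char 1 ('A'): step: R->2, L=2; A->plug->A->R->E->L->D->refl->C->L'->G->R'->B->plug->B
Char 2 ('B'): step: R->3, L=2; B->plug->B->R->G->L->C->refl->D->L'->E->R'->C->plug->C
Char 3 ('H'): step: R->4, L=2; H->plug->H->R->E->L->D->refl->C->L'->G->R'->C->plug->C

C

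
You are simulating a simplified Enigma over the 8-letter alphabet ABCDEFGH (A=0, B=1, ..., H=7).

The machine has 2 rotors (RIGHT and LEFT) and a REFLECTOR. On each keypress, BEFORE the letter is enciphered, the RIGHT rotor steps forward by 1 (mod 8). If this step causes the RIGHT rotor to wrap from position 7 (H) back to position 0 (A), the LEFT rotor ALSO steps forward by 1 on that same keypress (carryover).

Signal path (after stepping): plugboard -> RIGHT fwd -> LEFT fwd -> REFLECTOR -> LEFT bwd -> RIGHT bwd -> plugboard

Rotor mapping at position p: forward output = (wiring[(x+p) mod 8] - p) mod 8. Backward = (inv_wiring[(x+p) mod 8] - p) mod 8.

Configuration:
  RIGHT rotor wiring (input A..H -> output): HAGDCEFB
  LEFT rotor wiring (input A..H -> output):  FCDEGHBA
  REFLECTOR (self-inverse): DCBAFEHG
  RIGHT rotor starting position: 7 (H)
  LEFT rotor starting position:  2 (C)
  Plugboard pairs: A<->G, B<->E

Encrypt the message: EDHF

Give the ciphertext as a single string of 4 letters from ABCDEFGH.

Answer: AGBD

Derivation:
Char 1 ('E'): step: R->0, L->3 (L advanced); E->plug->B->R->A->L->B->refl->C->L'->F->R'->G->plug->A
Char 2 ('D'): step: R->1, L=3; D->plug->D->R->B->L->D->refl->A->L'->H->R'->A->plug->G
Char 3 ('H'): step: R->2, L=3; H->plug->H->R->G->L->H->refl->G->L'->D->R'->E->plug->B
Char 4 ('F'): step: R->3, L=3; F->plug->F->R->E->L->F->refl->E->L'->C->R'->D->plug->D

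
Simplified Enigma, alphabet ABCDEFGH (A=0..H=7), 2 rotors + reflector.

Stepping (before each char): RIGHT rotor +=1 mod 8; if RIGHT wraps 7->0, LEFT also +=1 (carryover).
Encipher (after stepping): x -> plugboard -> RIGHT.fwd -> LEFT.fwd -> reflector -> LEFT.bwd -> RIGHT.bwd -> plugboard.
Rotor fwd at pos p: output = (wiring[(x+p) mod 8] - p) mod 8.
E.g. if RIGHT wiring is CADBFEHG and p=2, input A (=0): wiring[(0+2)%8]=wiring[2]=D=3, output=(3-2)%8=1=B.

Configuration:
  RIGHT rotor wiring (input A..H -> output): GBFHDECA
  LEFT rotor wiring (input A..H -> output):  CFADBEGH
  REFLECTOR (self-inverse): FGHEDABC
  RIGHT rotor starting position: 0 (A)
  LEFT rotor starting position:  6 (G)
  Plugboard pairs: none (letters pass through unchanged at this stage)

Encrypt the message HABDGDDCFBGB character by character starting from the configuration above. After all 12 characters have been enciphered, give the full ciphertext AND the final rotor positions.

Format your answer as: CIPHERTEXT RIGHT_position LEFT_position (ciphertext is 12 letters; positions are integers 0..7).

Answer: AGEHHACDBHBC 4 7

Derivation:
Char 1 ('H'): step: R->1, L=6; H->plug->H->R->F->L->F->refl->A->L'->A->R'->A->plug->A
Char 2 ('A'): step: R->2, L=6; A->plug->A->R->D->L->H->refl->C->L'->E->R'->G->plug->G
Char 3 ('B'): step: R->3, L=6; B->plug->B->R->A->L->A->refl->F->L'->F->R'->E->plug->E
Char 4 ('D'): step: R->4, L=6; D->plug->D->R->E->L->C->refl->H->L'->D->R'->H->plug->H
Char 5 ('G'): step: R->5, L=6; G->plug->G->R->C->L->E->refl->D->L'->G->R'->H->plug->H
Char 6 ('D'): step: R->6, L=6; D->plug->D->R->D->L->H->refl->C->L'->E->R'->A->plug->A
Char 7 ('D'): step: R->7, L=6; D->plug->D->R->G->L->D->refl->E->L'->C->R'->C->plug->C
Char 8 ('C'): step: R->0, L->7 (L advanced); C->plug->C->R->F->L->C->refl->H->L'->H->R'->D->plug->D
Char 9 ('F'): step: R->1, L=7; F->plug->F->R->B->L->D->refl->E->L'->E->R'->B->plug->B
Char 10 ('B'): step: R->2, L=7; B->plug->B->R->F->L->C->refl->H->L'->H->R'->H->plug->H
Char 11 ('G'): step: R->3, L=7; G->plug->G->R->G->L->F->refl->A->L'->A->R'->B->plug->B
Char 12 ('B'): step: R->4, L=7; B->plug->B->R->A->L->A->refl->F->L'->G->R'->C->plug->C
Final: ciphertext=AGEHHACDBHBC, RIGHT=4, LEFT=7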